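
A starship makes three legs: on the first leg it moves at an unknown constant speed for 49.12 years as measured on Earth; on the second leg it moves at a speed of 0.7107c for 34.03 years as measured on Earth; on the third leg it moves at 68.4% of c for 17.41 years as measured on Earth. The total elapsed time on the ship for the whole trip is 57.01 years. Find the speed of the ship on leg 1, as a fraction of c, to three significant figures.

β = 0.910

Leg 1: speed unknown; τ_1 = 49.12/γ_1.
Leg 2: γ = 1/√(1 − 0.7107²) = 1/√0.4949 = 1.421; τ_2 = 34.03/1.421 = 23.94 years.
Leg 3: β = 0.684; γ = 1/√(1 − 0.684²) = 1/√0.5321 = 1.371; τ_3 = 17.41/1.371 = 12.70 years.
Total proper time: τ_1 + 23.94 + 12.70 = 57.01, so τ_1 = 57.01 − 36.64 = 20.37 years.
γ_1 = 49.12/20.37 = 2.411; β = √(1 − 1/γ²) = √0.8280.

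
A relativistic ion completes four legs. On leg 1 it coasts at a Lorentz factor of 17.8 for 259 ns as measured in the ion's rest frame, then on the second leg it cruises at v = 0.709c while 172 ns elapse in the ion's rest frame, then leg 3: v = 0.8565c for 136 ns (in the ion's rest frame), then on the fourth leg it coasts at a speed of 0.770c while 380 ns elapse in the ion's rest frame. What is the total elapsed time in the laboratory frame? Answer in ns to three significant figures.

Leg 1: γ = 17.8; Δt_1 = 17.80 × 259 = 4610 ns.
Leg 2: γ = 1/√(1 − 0.709²) = 1/√0.4973 = 1.418; Δt_2 = 1.418 × 172 = 243.9 ns.
Leg 3: γ = 1/√(1 − 0.8565²) = 1/√0.2664 = 1.937; Δt_3 = 1.937 × 136 = 263.5 ns.
Leg 4: γ = 1/√(1 − 0.770²) = 1/√0.4071 = 1.567; Δt_4 = 1.567 × 380 = 595.6 ns.
Total: 4610 + 243.9 + 263.5 + 595.6 ns.

Δt = 5710 ns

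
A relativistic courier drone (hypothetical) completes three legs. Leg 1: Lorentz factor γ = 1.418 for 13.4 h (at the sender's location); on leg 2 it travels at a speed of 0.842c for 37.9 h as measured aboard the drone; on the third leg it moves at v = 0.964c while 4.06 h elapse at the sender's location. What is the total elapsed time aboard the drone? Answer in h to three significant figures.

Leg 1: γ = 1.418; τ_1 = 13.4/1.418 = 9.450 h.
Leg 2: 37.9 h is already measured aboard the drone.
Leg 3: γ = 1/√(1 − 0.964²) = 1/√0.07070 = 3.761; τ_3 = 4.06/3.761 = 1.080 h.
Total: 9.450 + 37.90 + 1.080 h.

τ = 48.4 h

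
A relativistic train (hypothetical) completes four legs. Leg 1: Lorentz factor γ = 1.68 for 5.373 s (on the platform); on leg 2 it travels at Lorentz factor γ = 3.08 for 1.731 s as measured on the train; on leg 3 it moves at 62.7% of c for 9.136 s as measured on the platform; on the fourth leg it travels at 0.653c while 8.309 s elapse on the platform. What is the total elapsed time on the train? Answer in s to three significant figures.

Leg 1: γ = 1.68; τ_1 = 5.373/1.680 = 3.198 s.
Leg 2: 1.731 s is already measured on the train.
Leg 3: β = 0.627; γ = 1/√(1 − 0.627²) = 1/√0.6069 = 1.284; τ_3 = 9.136/1.284 = 7.117 s.
Leg 4: γ = 1/√(1 − 0.653²) = 1/√0.5736 = 1.320; τ_4 = 8.309/1.320 = 6.293 s.
Total: 3.198 + 1.731 + 7.117 + 6.293 s.

τ = 18.3 s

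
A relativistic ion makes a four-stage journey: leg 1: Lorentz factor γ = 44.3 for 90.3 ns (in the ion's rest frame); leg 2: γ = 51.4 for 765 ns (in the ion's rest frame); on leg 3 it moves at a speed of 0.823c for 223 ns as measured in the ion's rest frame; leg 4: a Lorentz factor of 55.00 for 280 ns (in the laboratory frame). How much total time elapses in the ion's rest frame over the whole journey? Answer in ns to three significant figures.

Leg 1: 90.3 ns is already measured in the ion's rest frame.
Leg 2: 765 ns is already measured in the ion's rest frame.
Leg 3: 223 ns is already measured in the ion's rest frame.
Leg 4: γ = 55.00; τ_4 = 280/55.00 = 5.091 ns.
Total: 90.30 + 765.0 + 223.0 + 5.091 ns.

τ = 1080 ns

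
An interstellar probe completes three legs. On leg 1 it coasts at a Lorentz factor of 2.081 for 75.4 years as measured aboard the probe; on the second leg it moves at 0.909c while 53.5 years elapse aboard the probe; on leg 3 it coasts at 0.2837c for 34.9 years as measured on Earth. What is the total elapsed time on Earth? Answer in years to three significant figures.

Leg 1: γ = 2.081; Δt_1 = 2.081 × 75.4 = 156.9 years.
Leg 2: γ = 1/√(1 − 0.909²) = 1/√0.1737 = 2.399; Δt_2 = 2.399 × 53.5 = 128.4 years.
Leg 3: 34.9 years is already measured on Earth.
Total: 156.9 + 128.4 + 34.90 years.

Δt = 320 years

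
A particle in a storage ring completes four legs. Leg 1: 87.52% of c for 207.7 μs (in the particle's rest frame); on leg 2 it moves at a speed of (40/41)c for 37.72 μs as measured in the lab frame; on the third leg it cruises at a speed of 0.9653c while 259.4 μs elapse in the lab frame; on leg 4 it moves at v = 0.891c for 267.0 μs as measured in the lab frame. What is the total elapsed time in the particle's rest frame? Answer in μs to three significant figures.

Leg 1: 207.7 μs is already measured in the particle's rest frame.
Leg 2: γ = 1/√(1 − (40/41)²) = 41/9 ≈ 4.556; τ_2 = 37.72/4.556 = 8.280 μs.
Leg 3: γ = 1/√(1 − 0.9653²) = 1/√0.06820 = 3.829; τ_3 = 259.4/3.829 = 67.74 μs.
Leg 4: γ = 1/√(1 − 0.891²) = 1/√0.2061 = 2.203; τ_4 = 267.0/2.203 = 121.2 μs.
Total: 207.7 + 8.280 + 67.74 + 121.2 μs.

τ = 405 μs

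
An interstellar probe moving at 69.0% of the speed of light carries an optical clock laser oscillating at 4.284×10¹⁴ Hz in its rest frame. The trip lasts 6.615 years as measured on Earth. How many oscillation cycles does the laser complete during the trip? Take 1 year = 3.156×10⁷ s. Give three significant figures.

N = 6.47×10²²

β = 0.690; γ = 1/√(1 − 0.690²) = 1/√0.5239 = 1.382
The oscillator's own cycle count is N = f × τ where τ is the proper time aboard the probe. τ = Δt/γ = 6.615/1.382 = 4.788 years = 1.511×10⁸ s.
N = 4.284×10¹⁴ × 1.511×10⁸ = 6.474×10²².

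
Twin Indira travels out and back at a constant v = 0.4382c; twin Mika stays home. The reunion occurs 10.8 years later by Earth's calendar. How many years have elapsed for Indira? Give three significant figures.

γ = 1/√(1 − 0.4382²) = 1/√0.8080 = 1.112
Indira's clock measures proper time along the trip: τ = Δt/γ = 10.8/1.112 years.

τ = 9.71 years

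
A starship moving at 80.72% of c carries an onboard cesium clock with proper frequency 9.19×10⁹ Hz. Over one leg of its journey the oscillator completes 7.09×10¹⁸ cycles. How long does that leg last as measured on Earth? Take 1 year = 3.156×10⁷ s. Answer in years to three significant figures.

Δt = 41.4 years

β = 0.8072; γ = 1/√(1 − 0.8072²) = 1/√0.3484 = 1.694
Proper time for N cycles: τ = N/f = 7.09×10¹⁸/(9.19×10⁹) = 7.715×10⁸ s = 24.45 years.
Lab-frame duration Δt = γτ = 1.694 × 24.45 = 41.41 years.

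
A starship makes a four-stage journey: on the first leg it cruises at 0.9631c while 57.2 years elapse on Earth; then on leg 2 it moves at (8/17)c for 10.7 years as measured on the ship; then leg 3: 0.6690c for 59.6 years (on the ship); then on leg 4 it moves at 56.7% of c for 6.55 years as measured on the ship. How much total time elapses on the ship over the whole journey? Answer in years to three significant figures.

Leg 1: γ = 1/√(1 − 0.9631²) = 1/√0.07244 = 3.715; τ_1 = 57.2/3.715 = 15.40 years.
Leg 2: 10.7 years is already measured on the ship.
Leg 3: 59.6 years is already measured on the ship.
Leg 4: 6.55 years is already measured on the ship.
Total: 15.40 + 10.70 + 59.60 + 6.550 years.

τ = 92.2 years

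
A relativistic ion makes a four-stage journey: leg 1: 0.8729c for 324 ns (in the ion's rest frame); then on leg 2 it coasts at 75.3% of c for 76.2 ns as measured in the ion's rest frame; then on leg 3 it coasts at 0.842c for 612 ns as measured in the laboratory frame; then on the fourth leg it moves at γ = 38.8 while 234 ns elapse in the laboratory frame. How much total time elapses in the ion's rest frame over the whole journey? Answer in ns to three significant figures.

Leg 1: 324 ns is already measured in the ion's rest frame.
Leg 2: 76.2 ns is already measured in the ion's rest frame.
Leg 3: γ = 1/√(1 − 0.842²) = 1/√0.2910 = 1.854; τ_3 = 612/1.854 = 330.2 ns.
Leg 4: γ = 38.8; τ_4 = 234/38.80 = 6.031 ns.
Total: 324.0 + 76.20 + 330.2 + 6.031 ns.

τ = 736 ns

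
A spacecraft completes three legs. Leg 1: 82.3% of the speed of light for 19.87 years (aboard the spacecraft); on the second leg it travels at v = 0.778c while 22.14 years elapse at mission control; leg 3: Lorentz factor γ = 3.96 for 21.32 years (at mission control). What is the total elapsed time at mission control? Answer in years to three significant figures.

Δt = 78.4 years

Leg 1: β = 0.823; γ = 1/√(1 − 0.823²) = 1/√0.3227 = 1.760; Δt_1 = 1.760 × 19.87 = 34.98 years.
Leg 2: 22.14 years is already measured at mission control.
Leg 3: 21.32 years is already measured at mission control.
Total: 34.98 + 22.14 + 21.32 years.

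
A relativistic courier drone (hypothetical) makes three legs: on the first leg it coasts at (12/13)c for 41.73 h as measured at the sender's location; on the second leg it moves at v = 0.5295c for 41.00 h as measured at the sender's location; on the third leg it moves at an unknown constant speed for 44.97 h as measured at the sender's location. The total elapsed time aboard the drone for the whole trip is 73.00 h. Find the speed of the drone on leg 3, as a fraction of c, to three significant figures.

β = 0.870

Leg 1: γ = 1/√(1 − (12/13)²) = 13/5 = 2.600; τ_1 = 41.73/2.600 = 16.05 h.
Leg 2: γ = 1/√(1 − 0.5295²) = 1/√0.7196 = 1.179; τ_2 = 41.00/1.179 = 34.78 h.
Leg 3: speed unknown; τ_3 = 44.97/γ_3.
Total proper time: 16.05 + 34.78 + τ_3 = 73.00, so τ_3 = 73.00 − 50.83 = 22.17 h.
γ_3 = 44.97/22.17 = 2.028; β = √(1 − 1/γ²) = √0.7570.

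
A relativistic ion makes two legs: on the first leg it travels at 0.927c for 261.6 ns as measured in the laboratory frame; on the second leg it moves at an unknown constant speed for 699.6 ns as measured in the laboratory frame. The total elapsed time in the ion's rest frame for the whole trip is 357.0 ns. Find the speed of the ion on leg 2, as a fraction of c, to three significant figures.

Leg 1: γ = 1/√(1 − 0.927²) = 1/√0.1407 = 2.666; τ_1 = 261.6/2.666 = 98.12 ns.
Leg 2: speed unknown; τ_2 = 699.6/γ_2.
Total proper time: 98.12 + τ_2 = 357.0, so τ_2 = 357.0 − 98.12 = 258.9 ns.
γ_2 = 699.6/258.9 = 2.702; β = √(1 − 1/γ²) = √0.8631.

β = 0.929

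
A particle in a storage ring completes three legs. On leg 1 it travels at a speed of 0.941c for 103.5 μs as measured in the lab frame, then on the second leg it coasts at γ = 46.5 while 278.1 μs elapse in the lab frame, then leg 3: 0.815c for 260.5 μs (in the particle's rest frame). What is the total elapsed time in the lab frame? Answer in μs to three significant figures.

Leg 1: 103.5 μs is already measured in the lab frame.
Leg 2: 278.1 μs is already measured in the lab frame.
Leg 3: γ = 1/√(1 − 0.815²) = 1/√0.3358 = 1.726; Δt_3 = 1.726 × 260.5 = 449.6 μs.
Total: 103.5 + 278.1 + 449.6 μs.

Δt = 831 μs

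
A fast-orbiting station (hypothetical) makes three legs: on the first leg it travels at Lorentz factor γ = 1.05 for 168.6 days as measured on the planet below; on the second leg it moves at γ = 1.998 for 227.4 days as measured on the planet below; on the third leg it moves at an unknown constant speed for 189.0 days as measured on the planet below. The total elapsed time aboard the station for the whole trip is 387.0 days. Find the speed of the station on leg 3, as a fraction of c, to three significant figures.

Leg 1: γ = 1.05; τ_1 = 168.6/1.050 = 160.6 days.
Leg 2: γ = 1.998; τ_2 = 227.4/1.998 = 113.8 days.
Leg 3: speed unknown; τ_3 = 189.0/γ_3.
Total proper time: 160.6 + 113.8 + τ_3 = 387.0, so τ_3 = 387.0 − 274.4 = 112.6 days.
γ_3 = 189.0/112.6 = 1.678; β = √(1 − 1/γ²) = √0.6450.

β = 0.803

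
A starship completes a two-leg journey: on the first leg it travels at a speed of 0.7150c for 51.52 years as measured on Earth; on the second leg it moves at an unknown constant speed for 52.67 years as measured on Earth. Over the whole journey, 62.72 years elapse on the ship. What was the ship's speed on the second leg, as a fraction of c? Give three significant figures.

Leg 1: γ = 1/√(1 − 0.7150²) = 1/√0.4888 = 1.430; τ_1 = 51.52/1.430 = 36.02 years.
Leg 2: speed unknown; τ_2 = 52.67/γ_2.
Total proper time: 36.02 + τ_2 = 62.72, so τ_2 = 62.72 − 36.02 = 26.70 years.
γ_2 = 52.67/26.70 = 1.973; β = √(1 − 1/γ²) = √0.7430.

β = 0.862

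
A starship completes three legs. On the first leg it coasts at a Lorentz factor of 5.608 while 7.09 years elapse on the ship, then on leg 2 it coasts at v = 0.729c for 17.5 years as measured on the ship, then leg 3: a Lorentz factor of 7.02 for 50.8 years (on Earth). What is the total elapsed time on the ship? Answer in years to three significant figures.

Leg 1: 7.09 years is already measured on the ship.
Leg 2: 17.5 years is already measured on the ship.
Leg 3: γ = 7.02; τ_3 = 50.8/7.020 = 7.236 years.
Total: 7.090 + 17.50 + 7.236 years.

τ = 31.8 years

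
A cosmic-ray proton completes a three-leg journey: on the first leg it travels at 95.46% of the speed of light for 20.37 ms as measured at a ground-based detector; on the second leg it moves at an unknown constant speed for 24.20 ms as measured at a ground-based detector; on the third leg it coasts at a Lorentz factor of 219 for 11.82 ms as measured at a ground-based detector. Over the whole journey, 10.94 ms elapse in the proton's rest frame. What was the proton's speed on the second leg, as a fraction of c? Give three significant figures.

Leg 1: β = 0.9546; γ = 1/√(1 − 0.9546²) = 1/√0.08874 = 3.357; τ_1 = 20.37/3.357 = 6.068 ms.
Leg 2: speed unknown; τ_2 = 24.20/γ_2.
Leg 3: γ = 219; τ_3 = 11.82/219.0 = 0.05397 ms.
Total proper time: 6.068 + τ_2 + 0.05397 = 10.94, so τ_2 = 10.94 − 6.122 = 4.818 ms.
γ_2 = 24.20/4.818 = 5.023; β = √(1 − 1/γ²) = √0.9604.

β = 0.980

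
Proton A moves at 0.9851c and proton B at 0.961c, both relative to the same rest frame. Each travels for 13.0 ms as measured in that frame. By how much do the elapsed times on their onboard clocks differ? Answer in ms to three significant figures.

A: γ = 1/√(1 − 0.9851²) = 1/√0.02958 = 5.815; τ_A = 13.0/5.815 = 2.236 ms.
B: γ = 1/√(1 − 0.961²) = 1/√0.07648 = 3.616; τ_B = 13.0/3.616 = 3.595 ms.

|τ_A − τ_B| = 1.36 ms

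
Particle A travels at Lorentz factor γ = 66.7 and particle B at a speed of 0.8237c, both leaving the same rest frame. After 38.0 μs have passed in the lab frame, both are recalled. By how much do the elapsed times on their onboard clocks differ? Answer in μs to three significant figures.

|τ_A − τ_B| = 21.0 μs

A: γ = 66.7; τ_A = 38.0/66.70 = 0.5697 μs.
B: γ = 1/√(1 − 0.8237²) = 1/√0.3215 = 1.764; τ_B = 38.0/1.764 = 21.55 μs.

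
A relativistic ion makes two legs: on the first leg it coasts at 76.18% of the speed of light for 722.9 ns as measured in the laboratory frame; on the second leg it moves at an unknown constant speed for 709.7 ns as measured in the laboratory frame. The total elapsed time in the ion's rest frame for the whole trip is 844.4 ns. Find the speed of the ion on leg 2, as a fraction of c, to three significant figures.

Leg 1: β = 0.7618; γ = 1/√(1 − 0.7618²) = 1/√0.4197 = 1.544; τ_1 = 722.9/1.544 = 468.3 ns.
Leg 2: speed unknown; τ_2 = 709.7/γ_2.
Total proper time: 468.3 + τ_2 = 844.4, so τ_2 = 844.4 − 468.3 = 376.1 ns.
γ_2 = 709.7/376.1 = 1.887; β = √(1 − 1/γ²) = √0.7192.

β = 0.848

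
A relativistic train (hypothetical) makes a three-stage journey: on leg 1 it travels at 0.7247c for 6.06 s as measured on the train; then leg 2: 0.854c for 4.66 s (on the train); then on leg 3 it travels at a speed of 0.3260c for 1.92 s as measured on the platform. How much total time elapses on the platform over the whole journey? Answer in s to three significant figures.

Δt = 19.7 s

Leg 1: γ = 1/√(1 − 0.7247²) = 1/√0.4748 = 1.451; Δt_1 = 1.451 × 6.06 = 8.795 s.
Leg 2: γ = 1/√(1 − 0.854²) = 1/√0.2707 = 1.922; Δt_2 = 1.922 × 4.66 = 8.957 s.
Leg 3: 1.92 s is already measured on the platform.
Total: 8.795 + 8.957 + 1.920 s.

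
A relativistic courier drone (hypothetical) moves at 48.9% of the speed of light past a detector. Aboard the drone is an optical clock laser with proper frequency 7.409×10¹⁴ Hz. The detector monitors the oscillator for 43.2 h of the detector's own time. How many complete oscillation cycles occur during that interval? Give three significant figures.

β = 0.489; γ = 1/√(1 − 0.489²) = 1/√0.7609 = 1.146
During 43.2 h of lab time, the oscillator's proper time advances by τ = Δt/γ = 43.2/1.146 = 37.68 h = 1.357×10⁵ s.
N = f × τ = 7.409×10¹⁴ × 1.357×10⁵ = 1.005×10²⁰.

N = 1.01×10²⁰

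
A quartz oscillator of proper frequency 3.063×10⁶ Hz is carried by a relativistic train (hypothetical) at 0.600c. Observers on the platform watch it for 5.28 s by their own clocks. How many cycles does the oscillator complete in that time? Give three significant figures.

γ = 1/√(1 − 0.600²) = 5/4 = 1.250
During 5.28 s of lab time, the oscillator's proper time advances by τ = Δt/γ = 5.28/1.250 = 4.224 s = 4.224×10⁰ s.
N = f × τ = 3.063×10⁶ × 4.224×10⁰ = 1.294×10⁷.

N = 1.29×10⁷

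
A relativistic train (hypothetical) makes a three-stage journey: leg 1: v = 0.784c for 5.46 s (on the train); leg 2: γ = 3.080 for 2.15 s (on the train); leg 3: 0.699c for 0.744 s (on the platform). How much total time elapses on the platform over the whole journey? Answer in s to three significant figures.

Δt = 16.2 s

Leg 1: γ = 1/√(1 − 0.784²) = 1/√0.3853 = 1.611; Δt_1 = 1.611 × 5.46 = 8.796 s.
Leg 2: γ = 3.080; Δt_2 = 3.080 × 2.15 = 6.622 s.
Leg 3: 0.744 s is already measured on the platform.
Total: 8.796 + 6.622 + 0.7440 s.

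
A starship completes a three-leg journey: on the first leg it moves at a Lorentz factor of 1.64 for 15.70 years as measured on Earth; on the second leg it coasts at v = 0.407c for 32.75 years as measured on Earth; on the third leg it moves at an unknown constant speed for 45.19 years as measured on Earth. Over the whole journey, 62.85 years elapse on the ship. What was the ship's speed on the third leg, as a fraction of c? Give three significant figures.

β = 0.856

Leg 1: γ = 1.64; τ_1 = 15.70/1.640 = 9.573 years.
Leg 2: γ = 1/√(1 − 0.407²) = 1/√0.8344 = 1.095; τ_2 = 32.75/1.095 = 29.91 years.
Leg 3: speed unknown; τ_3 = 45.19/γ_3.
Total proper time: 9.573 + 29.91 + τ_3 = 62.85, so τ_3 = 62.85 − 39.49 = 23.36 years.
γ_3 = 45.19/23.36 = 1.934; β = √(1 − 1/γ²) = √0.7327.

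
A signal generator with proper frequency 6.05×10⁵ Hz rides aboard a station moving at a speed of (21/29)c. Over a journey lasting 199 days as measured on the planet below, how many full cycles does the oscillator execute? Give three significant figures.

N = 7.17×10¹²

γ = 1/√(1 − (21/29)²) = 29/20 = 1.450
The oscillator's own cycle count is N = f × τ where τ is the proper time aboard the station. τ = Δt/γ = 199/1.450 = 137.2 days = 1.186×10⁷ s.
N = 6.05×10⁵ × 1.186×10⁷ = 7.174×10¹².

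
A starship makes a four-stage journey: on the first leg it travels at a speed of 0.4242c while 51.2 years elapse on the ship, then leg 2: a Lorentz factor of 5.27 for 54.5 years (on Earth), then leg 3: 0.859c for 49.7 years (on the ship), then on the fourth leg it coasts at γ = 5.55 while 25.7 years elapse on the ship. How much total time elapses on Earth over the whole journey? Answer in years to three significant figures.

Δt = 351 years

Leg 1: γ = 1/√(1 − 0.4242²) = 1/√0.8201 = 1.104; Δt_1 = 1.104 × 51.2 = 56.54 years.
Leg 2: 54.5 years is already measured on Earth.
Leg 3: γ = 1/√(1 − 0.859²) = 1/√0.2621 = 1.953; Δt_3 = 1.953 × 49.7 = 97.07 years.
Leg 4: γ = 5.55; Δt_4 = 5.550 × 25.7 = 142.6 years.
Total: 56.54 + 54.50 + 97.07 + 142.6 years.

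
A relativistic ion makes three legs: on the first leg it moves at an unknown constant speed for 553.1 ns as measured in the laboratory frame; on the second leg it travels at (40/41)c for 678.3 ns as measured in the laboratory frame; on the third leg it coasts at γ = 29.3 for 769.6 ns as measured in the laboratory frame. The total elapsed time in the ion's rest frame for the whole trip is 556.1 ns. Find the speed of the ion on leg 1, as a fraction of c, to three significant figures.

Leg 1: speed unknown; τ_1 = 553.1/γ_1.
Leg 2: γ = 1/√(1 − (40/41)²) = 41/9 ≈ 4.556; τ_2 = 678.3/4.556 = 148.9 ns.
Leg 3: γ = 29.3; τ_3 = 769.6/29.30 = 26.27 ns.
Total proper time: τ_1 + 148.9 + 26.27 = 556.1, so τ_1 = 556.1 − 175.2 = 380.9 ns.
γ_1 = 553.1/380.9 = 1.452; β = √(1 − 1/γ²) = √0.5256.

β = 0.725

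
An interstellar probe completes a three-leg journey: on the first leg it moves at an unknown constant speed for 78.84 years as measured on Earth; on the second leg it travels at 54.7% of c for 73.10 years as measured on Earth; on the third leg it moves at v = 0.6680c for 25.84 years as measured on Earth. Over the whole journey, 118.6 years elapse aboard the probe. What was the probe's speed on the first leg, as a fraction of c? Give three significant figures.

Leg 1: speed unknown; τ_1 = 78.84/γ_1.
Leg 2: β = 0.547; γ = 1/√(1 − 0.547²) = 1/√0.7008 = 1.195; τ_2 = 73.10/1.195 = 61.19 years.
Leg 3: γ = 1/√(1 − 0.6680²) = 1/√0.5538 = 1.344; τ_3 = 25.84/1.344 = 19.23 years.
Total proper time: τ_1 + 61.19 + 19.23 = 118.6, so τ_1 = 118.6 − 80.42 = 38.18 years.
γ_1 = 78.84/38.18 = 2.065; β = √(1 − 1/γ²) = √0.7655.

β = 0.875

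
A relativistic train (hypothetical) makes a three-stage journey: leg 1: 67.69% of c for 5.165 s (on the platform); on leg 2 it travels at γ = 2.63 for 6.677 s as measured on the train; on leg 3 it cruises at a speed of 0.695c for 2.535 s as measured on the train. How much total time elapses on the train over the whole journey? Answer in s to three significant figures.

Leg 1: β = 0.6769; γ = 1/√(1 − 0.6769²) = 1/√0.5418 = 1.359; τ_1 = 5.165/1.359 = 3.802 s.
Leg 2: 6.677 s is already measured on the train.
Leg 3: 2.535 s is already measured on the train.
Total: 3.802 + 6.677 + 2.535 s.

τ = 13.0 s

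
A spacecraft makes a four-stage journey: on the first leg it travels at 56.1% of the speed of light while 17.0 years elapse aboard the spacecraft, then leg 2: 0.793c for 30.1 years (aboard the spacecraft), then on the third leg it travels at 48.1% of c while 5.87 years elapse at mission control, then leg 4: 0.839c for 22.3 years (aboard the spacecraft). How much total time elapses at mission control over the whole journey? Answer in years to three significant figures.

Leg 1: β = 0.561; γ = 1/√(1 − 0.561²) = 1/√0.6853 = 1.208; Δt_1 = 1.208 × 17.0 = 20.54 years.
Leg 2: γ = 1/√(1 − 0.793²) = 1/√0.3712 = 1.641; Δt_2 = 1.641 × 30.1 = 49.41 years.
Leg 3: 5.87 years is already measured at mission control.
Leg 4: γ = 1/√(1 − 0.839²) = 1/√0.2961 = 1.838; Δt_4 = 1.838 × 22.3 = 40.98 years.
Total: 20.54 + 49.41 + 5.870 + 40.98 years.

Δt = 117 years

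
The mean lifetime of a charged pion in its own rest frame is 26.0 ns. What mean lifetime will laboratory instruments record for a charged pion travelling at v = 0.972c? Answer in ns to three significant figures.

Δt = 111 ns

γ = 1/√(1 − 0.972²) = 1/√0.05522 = 4.256
The rest-frame lifetime is the proper time; the lab measures the dilated interval Δt = γτ₀ = 4.256 × 26.0 ns.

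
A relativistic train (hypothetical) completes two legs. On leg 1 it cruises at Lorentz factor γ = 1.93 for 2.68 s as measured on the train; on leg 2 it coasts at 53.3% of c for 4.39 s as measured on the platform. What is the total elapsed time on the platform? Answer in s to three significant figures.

Δt = 9.56 s

Leg 1: γ = 1.93; Δt_1 = 1.930 × 2.68 = 5.172 s.
Leg 2: 4.39 s is already measured on the platform.
Total: 5.172 + 4.390 s.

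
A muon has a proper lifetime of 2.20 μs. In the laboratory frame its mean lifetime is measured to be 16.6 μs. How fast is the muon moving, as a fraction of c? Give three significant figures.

γ = Δt/τ₀ = 16.6/2.20 = 7.545
β = √(1 − 1/γ²) = √(1 − 0.01756) = √0.9824

v = 0.991c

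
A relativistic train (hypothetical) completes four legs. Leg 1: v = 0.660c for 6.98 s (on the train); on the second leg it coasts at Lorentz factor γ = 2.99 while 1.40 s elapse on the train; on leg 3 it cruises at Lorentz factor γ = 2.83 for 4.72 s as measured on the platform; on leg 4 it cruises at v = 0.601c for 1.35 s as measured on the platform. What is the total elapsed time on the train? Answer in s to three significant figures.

τ = 11.1 s

Leg 1: 6.98 s is already measured on the train.
Leg 2: 1.40 s is already measured on the train.
Leg 3: γ = 2.83; τ_3 = 4.72/2.830 = 1.668 s.
Leg 4: γ = 1/√(1 − 0.601²) = 1/√0.6388 = 1.251; τ_4 = 1.35/1.251 = 1.079 s.
Total: 6.980 + 1.400 + 1.668 + 1.079 s.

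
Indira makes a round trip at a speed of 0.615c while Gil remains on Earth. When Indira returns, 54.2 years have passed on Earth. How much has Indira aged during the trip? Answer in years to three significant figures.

τ = 42.7 years

γ = 1/√(1 − 0.615²) = 1/√0.6218 = 1.268
Indira's clock measures proper time along the trip: τ = Δt/γ = 54.2/1.268 years.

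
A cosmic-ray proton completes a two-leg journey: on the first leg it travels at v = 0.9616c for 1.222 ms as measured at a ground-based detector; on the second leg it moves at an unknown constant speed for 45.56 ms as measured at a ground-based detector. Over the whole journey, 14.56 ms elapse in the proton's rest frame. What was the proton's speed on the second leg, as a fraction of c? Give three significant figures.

Leg 1: γ = 1/√(1 − 0.9616²) = 1/√0.07533 = 3.644; τ_1 = 1.222/3.644 = 0.3354 ms.
Leg 2: speed unknown; τ_2 = 45.56/γ_2.
Total proper time: 0.3354 + τ_2 = 14.56, so τ_2 = 14.56 − 0.3354 = 14.22 ms.
γ_2 = 45.56/14.22 = 3.203; β = √(1 − 1/γ²) = √0.9025.

β = 0.950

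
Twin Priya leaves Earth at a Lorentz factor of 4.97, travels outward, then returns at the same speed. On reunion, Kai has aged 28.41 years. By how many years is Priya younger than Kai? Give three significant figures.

Δt − τ = 22.7 years

γ = 4.97
Priya's elapsed proper time: τ = 28.41/4.970 = 5.716 years.
Age gap = Δt − τ = 28.41 − 5.716 years.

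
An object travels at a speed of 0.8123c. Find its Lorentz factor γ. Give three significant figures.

γ = 1/√(1 − 0.8123²) = 1/√0.3402 = 1.715

γ = 1.71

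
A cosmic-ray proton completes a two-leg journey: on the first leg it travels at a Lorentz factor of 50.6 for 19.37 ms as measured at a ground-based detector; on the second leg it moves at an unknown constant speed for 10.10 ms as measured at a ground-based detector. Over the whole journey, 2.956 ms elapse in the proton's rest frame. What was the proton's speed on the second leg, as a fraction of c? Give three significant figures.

Leg 1: γ = 50.6; τ_1 = 19.37/50.60 = 0.3828 ms.
Leg 2: speed unknown; τ_2 = 10.10/γ_2.
Total proper time: 0.3828 + τ_2 = 2.956, so τ_2 = 2.956 − 0.3828 = 2.573 ms.
γ_2 = 10.10/2.573 = 3.925; β = √(1 − 1/γ²) = √0.9351.

β = 0.967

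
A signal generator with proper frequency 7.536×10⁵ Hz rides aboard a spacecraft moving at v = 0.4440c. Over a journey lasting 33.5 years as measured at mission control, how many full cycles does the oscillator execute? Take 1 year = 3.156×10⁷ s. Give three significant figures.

N = 7.14×10¹⁴

γ = 1/√(1 − 0.4440²) = 1/√0.8029 = 1.116
The oscillator's own cycle count is N = f × τ where τ is the proper time aboard the spacecraft. τ = Δt/γ = 33.5/1.116 = 30.02 years = 9.473×10⁸ s.
N = 7.536×10⁵ × 9.473×10⁸ = 7.139×10¹⁴.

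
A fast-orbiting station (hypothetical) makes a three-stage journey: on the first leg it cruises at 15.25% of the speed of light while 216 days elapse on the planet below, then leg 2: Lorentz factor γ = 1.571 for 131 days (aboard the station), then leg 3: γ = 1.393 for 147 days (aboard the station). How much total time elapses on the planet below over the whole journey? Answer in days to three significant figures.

Δt = 627 days

Leg 1: 216 days is already measured on the planet below.
Leg 2: γ = 1.571; Δt_2 = 1.571 × 131 = 205.8 days.
Leg 3: γ = 1.393; Δt_3 = 1.393 × 147 = 204.8 days.
Total: 216.0 + 205.8 + 204.8 days.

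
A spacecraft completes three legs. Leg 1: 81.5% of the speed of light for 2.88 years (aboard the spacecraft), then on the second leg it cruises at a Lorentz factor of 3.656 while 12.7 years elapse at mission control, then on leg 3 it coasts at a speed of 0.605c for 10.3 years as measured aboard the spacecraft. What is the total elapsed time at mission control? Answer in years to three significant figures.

Δt = 30.6 years

Leg 1: β = 0.815; γ = 1/√(1 − 0.815²) = 1/√0.3358 = 1.726; Δt_1 = 1.726 × 2.88 = 4.970 years.
Leg 2: 12.7 years is already measured at mission control.
Leg 3: γ = 1/√(1 − 0.605²) = 1/√0.6340 = 1.256; Δt_3 = 1.256 × 10.3 = 12.94 years.
Total: 4.970 + 12.70 + 12.94 years.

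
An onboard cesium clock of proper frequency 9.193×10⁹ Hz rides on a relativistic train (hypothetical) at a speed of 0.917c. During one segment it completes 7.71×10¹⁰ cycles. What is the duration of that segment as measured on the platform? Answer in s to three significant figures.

γ = 1/√(1 − 0.917²) = 1/√0.1591 = 2.507
Proper time for N cycles: τ = N/f = 7.71×10¹⁰/(9.193×10⁹) = 8.387×10⁰ s = 8.387 s.
Lab-frame duration Δt = γτ = 2.507 × 8.387 = 21.03 s.

Δt = 21.0 s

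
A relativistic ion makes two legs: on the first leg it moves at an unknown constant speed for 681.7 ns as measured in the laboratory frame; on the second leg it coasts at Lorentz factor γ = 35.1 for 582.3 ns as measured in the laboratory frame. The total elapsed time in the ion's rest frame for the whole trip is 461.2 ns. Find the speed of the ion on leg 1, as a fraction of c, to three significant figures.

Leg 1: speed unknown; τ_1 = 681.7/γ_1.
Leg 2: γ = 35.1; τ_2 = 582.3/35.10 = 16.59 ns.
Total proper time: τ_1 + 16.59 = 461.2, so τ_1 = 461.2 − 16.59 = 444.6 ns.
γ_1 = 681.7/444.6 = 1.533; β = √(1 − 1/γ²) = √0.5746.

β = 0.758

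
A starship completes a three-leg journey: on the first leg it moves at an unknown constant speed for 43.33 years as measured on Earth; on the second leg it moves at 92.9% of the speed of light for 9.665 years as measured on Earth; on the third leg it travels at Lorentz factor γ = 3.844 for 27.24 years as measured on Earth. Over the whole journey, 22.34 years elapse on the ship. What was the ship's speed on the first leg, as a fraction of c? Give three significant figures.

β = 0.963

Leg 1: speed unknown; τ_1 = 43.33/γ_1.
Leg 2: β = 0.929; γ = 1/√(1 − 0.929²) = 1/√0.1370 = 2.702; τ_2 = 9.665/2.702 = 3.577 years.
Leg 3: γ = 3.844; τ_3 = 27.24/3.844 = 7.086 years.
Total proper time: τ_1 + 3.577 + 7.086 = 22.34, so τ_1 = 22.34 − 10.66 = 11.68 years.
γ_1 = 43.33/11.68 = 3.711; β = √(1 − 1/γ²) = √0.9274.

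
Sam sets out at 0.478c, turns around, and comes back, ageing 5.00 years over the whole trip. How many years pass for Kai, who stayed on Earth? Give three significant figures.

γ = 1/√(1 − 0.478²) = 1/√0.7715 = 1.138
Earth-frame duration is the dilated interval: Δt = γτ = 1.138 × 5.00 years.

Δt = 5.69 years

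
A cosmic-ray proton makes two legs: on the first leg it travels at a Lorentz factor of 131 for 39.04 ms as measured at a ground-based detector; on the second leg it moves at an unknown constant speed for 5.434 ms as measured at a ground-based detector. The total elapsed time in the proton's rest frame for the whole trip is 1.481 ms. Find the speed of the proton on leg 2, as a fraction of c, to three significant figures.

Leg 1: γ = 131; τ_1 = 39.04/131.0 = 0.2980 ms.
Leg 2: speed unknown; τ_2 = 5.434/γ_2.
Total proper time: 0.2980 + τ_2 = 1.481, so τ_2 = 1.481 − 0.2980 = 1.183 ms.
γ_2 = 5.434/1.183 = 4.593; β = √(1 − 1/γ²) = √0.9526.

β = 0.976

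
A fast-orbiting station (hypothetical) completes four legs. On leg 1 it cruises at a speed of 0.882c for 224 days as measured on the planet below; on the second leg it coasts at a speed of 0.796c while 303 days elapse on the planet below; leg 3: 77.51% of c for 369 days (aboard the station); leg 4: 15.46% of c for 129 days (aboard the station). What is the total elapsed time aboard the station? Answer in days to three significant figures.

Leg 1: γ = 1/√(1 − 0.882²) = 1/√0.2221 = 2.122; τ_1 = 224/2.122 = 105.6 days.
Leg 2: γ = 1/√(1 − 0.796²) = 1/√0.3664 = 1.652; τ_2 = 303/1.652 = 183.4 days.
Leg 3: 369 days is already measured aboard the station.
Leg 4: 129 days is already measured aboard the station.
Total: 105.6 + 183.4 + 369.0 + 129.0 days.

τ = 787 days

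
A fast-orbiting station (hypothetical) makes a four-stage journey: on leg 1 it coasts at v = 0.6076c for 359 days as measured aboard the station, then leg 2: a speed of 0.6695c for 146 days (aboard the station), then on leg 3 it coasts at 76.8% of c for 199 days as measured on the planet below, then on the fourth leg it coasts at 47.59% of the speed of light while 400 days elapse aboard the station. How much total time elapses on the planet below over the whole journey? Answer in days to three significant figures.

Δt = 1300 days

Leg 1: γ = 1/√(1 − 0.6076²) = 1/√0.6308 = 1.259; Δt_1 = 1.259 × 359 = 452.0 days.
Leg 2: γ = 1/√(1 − 0.6695²) = 1/√0.5518 = 1.346; Δt_2 = 1.346 × 146 = 196.6 days.
Leg 3: 199 days is already measured on the planet below.
Leg 4: β = 0.4759; γ = 1/√(1 − 0.4759²) = 1/√0.7735 = 1.137; Δt_4 = 1.137 × 400 = 454.8 days.
Total: 452.0 + 196.6 + 199.0 + 454.8 days.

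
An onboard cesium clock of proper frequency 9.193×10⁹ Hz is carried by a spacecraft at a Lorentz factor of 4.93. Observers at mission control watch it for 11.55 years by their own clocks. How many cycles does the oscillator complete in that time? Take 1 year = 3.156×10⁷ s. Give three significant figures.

N = 6.80×10¹⁷

γ = 4.93
During 11.55 years of lab time, the oscillator's proper time advances by τ = Δt/γ = 11.55/4.930 = 2.343 years = 7.394×10⁷ s.
N = f × τ = 9.193×10⁹ × 7.394×10⁷ = 6.797×10¹⁷.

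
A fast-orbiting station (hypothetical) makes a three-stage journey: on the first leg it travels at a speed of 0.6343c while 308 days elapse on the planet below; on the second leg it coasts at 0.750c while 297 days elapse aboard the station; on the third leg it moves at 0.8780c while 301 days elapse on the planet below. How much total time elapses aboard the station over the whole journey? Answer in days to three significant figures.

Leg 1: γ = 1/√(1 − 0.6343²) = 1/√0.5977 = 1.294; τ_1 = 308/1.294 = 238.1 days.
Leg 2: 297 days is already measured aboard the station.
Leg 3: γ = 1/√(1 − 0.8780²) = 1/√0.2291 = 2.089; τ_3 = 301/2.089 = 144.1 days.
Total: 238.1 + 297.0 + 144.1 days.

τ = 679 days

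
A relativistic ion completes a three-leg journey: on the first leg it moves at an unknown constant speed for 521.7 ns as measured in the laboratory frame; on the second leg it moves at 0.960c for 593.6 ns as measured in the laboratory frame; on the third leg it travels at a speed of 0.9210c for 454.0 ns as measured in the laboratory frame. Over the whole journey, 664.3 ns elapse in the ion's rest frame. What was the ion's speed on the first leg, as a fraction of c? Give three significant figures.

β = 0.788

Leg 1: speed unknown; τ_1 = 521.7/γ_1.
Leg 2: γ = 1/√(1 − 0.960²) = 25/7 ≈ 3.571; τ_2 = 593.6/3.571 = 166.2 ns.
Leg 3: γ = 1/√(1 − 0.9210²) = 1/√0.1518 = 2.567; τ_3 = 454.0/2.567 = 176.9 ns.
Total proper time: τ_1 + 166.2 + 176.9 = 664.3, so τ_1 = 664.3 − 343.1 = 321.2 ns.
γ_1 = 521.7/321.2 = 1.624; β = √(1 − 1/γ²) = √0.6209.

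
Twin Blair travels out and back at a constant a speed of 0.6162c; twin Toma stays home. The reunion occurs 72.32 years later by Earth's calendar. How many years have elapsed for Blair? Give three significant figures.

γ = 1/√(1 − 0.6162²) = 1/√0.6203 = 1.270
Blair's clock measures proper time along the trip: τ = Δt/γ = 72.32/1.270 years.

τ = 57.0 years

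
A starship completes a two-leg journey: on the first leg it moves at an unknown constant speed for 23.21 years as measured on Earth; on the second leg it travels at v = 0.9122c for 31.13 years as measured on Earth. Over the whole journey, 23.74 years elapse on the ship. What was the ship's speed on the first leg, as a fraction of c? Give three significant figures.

Leg 1: speed unknown; τ_1 = 23.21/γ_1.
Leg 2: γ = 1/√(1 − 0.9122²) = 1/√0.1679 = 2.441; τ_2 = 31.13/2.441 = 12.76 years.
Total proper time: τ_1 + 12.76 = 23.74, so τ_1 = 23.74 − 12.76 = 10.98 years.
γ_1 = 23.21/10.98 = 2.113; β = √(1 − 1/γ²) = √0.7760.

β = 0.881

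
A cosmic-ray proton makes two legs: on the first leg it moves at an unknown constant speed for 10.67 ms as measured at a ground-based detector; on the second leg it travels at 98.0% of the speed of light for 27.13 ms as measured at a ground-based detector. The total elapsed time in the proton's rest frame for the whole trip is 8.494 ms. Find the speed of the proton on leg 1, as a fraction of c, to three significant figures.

β = 0.957

Leg 1: speed unknown; τ_1 = 10.67/γ_1.
Leg 2: β = 0.980; γ = 1/√(1 − 0.980²) = 1/√0.03960 = 5.025; τ_2 = 27.13/5.025 = 5.399 ms.
Total proper time: τ_1 + 5.399 = 8.494, so τ_1 = 8.494 − 5.399 = 3.095 ms.
γ_1 = 10.67/3.095 = 3.447; β = √(1 − 1/γ²) = √0.9159.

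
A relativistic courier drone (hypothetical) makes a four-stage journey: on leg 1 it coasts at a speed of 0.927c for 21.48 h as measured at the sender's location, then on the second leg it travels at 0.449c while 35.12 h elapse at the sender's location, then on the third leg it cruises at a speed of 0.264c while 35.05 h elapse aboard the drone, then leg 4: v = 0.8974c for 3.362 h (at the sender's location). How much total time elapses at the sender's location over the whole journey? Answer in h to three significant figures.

Δt = 96.3 h

Leg 1: 21.48 h is already measured at the sender's location.
Leg 2: 35.12 h is already measured at the sender's location.
Leg 3: γ = 1/√(1 − 0.264²) = 1/√0.9303 = 1.037; Δt_3 = 1.037 × 35.05 = 36.34 h.
Leg 4: 3.362 h is already measured at the sender's location.
Total: 21.48 + 35.12 + 36.34 + 3.362 h.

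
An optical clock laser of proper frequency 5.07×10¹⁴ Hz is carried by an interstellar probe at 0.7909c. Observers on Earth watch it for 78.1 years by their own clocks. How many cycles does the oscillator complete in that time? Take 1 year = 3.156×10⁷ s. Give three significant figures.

γ = 1/√(1 − 0.7909²) = 1/√0.3745 = 1.634
During 78.1 years of lab time, the oscillator's proper time advances by τ = Δt/γ = 78.1/1.634 = 47.79 years = 1.508×10⁹ s.
N = f × τ = 5.07×10¹⁴ × 1.508×10⁹ = 7.647×10²³.

N = 7.65×10²³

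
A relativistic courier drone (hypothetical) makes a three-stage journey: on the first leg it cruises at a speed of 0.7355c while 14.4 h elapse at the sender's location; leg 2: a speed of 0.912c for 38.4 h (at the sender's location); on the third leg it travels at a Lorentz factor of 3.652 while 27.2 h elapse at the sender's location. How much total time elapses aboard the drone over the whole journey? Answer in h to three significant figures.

τ = 33.0 h

Leg 1: γ = 1/√(1 − 0.7355²) = 1/√0.4590 = 1.476; τ_1 = 14.4/1.476 = 9.756 h.
Leg 2: γ = 1/√(1 − 0.912²) = 1/√0.1683 = 2.438; τ_2 = 38.4/2.438 = 15.75 h.
Leg 3: γ = 3.652; τ_3 = 27.2/3.652 = 7.448 h.
Total: 9.756 + 15.75 + 7.448 h.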